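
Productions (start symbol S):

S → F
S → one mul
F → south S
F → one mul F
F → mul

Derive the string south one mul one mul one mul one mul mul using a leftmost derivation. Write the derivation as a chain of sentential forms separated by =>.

S => F => south S => south F => south one mul F => south one mul one mul F => south one mul one mul one mul F => south one mul one mul one mul one mul F => south one mul one mul one mul one mul mul

S => F   [S → F]
F => south S   [F → south S]
south S => south F   [S → F]
south F => south one mul F   [F → one mul F]
south one mul F => south one mul one mul F   [F → one mul F]
south one mul one mul F => south one mul one mul one mul F   [F → one mul F]
south one mul one mul one mul F => south one mul one mul one mul one mul F   [F → one mul F]
south one mul one mul one mul one mul F => south one mul one mul one mul one mul mul   [F → mul]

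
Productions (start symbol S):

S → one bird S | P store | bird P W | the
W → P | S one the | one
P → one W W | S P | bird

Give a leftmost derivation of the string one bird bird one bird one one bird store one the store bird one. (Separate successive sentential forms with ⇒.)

S ⇒ one bird S   [S → one bird S]
one bird S ⇒ one bird bird P W   [S → bird P W]
one bird bird P W ⇒ one bird bird S P W   [P → S P]
one bird bird S P W ⇒ one bird bird one bird S P W   [S → one bird S]
one bird bird one bird S P W ⇒ one bird bird one bird P store P W   [S → P store]
one bird bird one bird P store P W ⇒ one bird bird one bird one W W store P W   [P → one W W]
one bird bird one bird one W W store P W ⇒ one bird bird one bird one one W store P W   [W → one]
one bird bird one bird one one W store P W ⇒ one bird bird one bird one one S one the store P W   [W → S one the]
one bird bird one bird one one S one the store P W ⇒ one bird bird one bird one one P store one the store P W   [S → P store]
one bird bird one bird one one P store one the store P W ⇒ one bird bird one bird one one bird store one the store P W   [P → bird]
one bird bird one bird one one bird store one the store P W ⇒ one bird bird one bird one one bird store one the store bird W   [P → bird]
one bird bird one bird one one bird store one the store bird W ⇒ one bird bird one bird one one bird store one the store bird one   [W → one]

S ⇒ one bird S ⇒ one bird bird P W ⇒ one bird bird S P W ⇒ one bird bird one bird S P W ⇒ one bird bird one bird P store P W ⇒ one bird bird one bird one W W store P W ⇒ one bird bird one bird one one W store P W ⇒ one bird bird one bird one one S one the store P W ⇒ one bird bird one bird one one P store one the store P W ⇒ one bird bird one bird one one bird store one the store P W ⇒ one bird bird one bird one one bird store one the store bird W ⇒ one bird bird one bird one one bird store one the store bird one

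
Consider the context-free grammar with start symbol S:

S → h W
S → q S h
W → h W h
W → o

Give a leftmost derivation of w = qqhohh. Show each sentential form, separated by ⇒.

S ⇒ qSh   [S → q S h]
qSh ⇒ qqShh   [S → q S h]
qqShh ⇒ qqhWhh   [S → h W]
qqhWhh ⇒ qqhohh   [W → o]

S ⇒ qSh ⇒ qqShh ⇒ qqhWhh ⇒ qqhohh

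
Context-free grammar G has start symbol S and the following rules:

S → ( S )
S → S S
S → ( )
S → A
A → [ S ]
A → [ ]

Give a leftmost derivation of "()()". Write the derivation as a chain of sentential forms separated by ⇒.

S⇒SS⇒()S⇒()()

S ⇒ SS   [S → S S]
SS ⇒ ()S   [S → ( )]
()S ⇒ ()()   [S → ( )]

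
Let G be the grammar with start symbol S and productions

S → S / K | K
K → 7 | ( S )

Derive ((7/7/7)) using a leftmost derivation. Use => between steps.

S => K   [S → K]
K => (S)   [K → ( S )]
(S) => (K)   [S → K]
(K) => ((S))   [K → ( S )]
((S)) => ((S/K))   [S → S / K]
((S/K)) => ((S/K/K))   [S → S / K]
((S/K/K)) => ((K/K/K))   [S → K]
((K/K/K)) => ((7/K/K))   [K → 7]
((7/K/K)) => ((7/7/K))   [K → 7]
((7/7/K)) => ((7/7/7))   [K → 7]

S=>K=>(S)=>(K)=>((S))=>((S/K))=>((S/K/K))=>((K/K/K))=>((7/K/K))=>((7/7/K))=>((7/7/7))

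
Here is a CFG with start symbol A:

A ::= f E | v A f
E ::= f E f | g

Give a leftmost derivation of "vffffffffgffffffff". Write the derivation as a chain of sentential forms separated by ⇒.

A⇒vAf⇒vfEf⇒vffEff⇒vfffEfff⇒vffffEffff⇒vfffffEfffff⇒vffffffEffffff⇒vfffffffEfffffff⇒vffffffffEffffffff⇒vffffffffgffffffff

A ⇒ vAf   [A ::= v A f]
vAf ⇒ vfEf   [A ::= f E]
vfEf ⇒ vffEff   [E ::= f E f]
vffEff ⇒ vfffEfff   [E ::= f E f]
vfffEfff ⇒ vffffEffff   [E ::= f E f]
vffffEffff ⇒ vfffffEfffff   [E ::= f E f]
vfffffEfffff ⇒ vffffffEffffff   [E ::= f E f]
vffffffEffffff ⇒ vfffffffEfffffff   [E ::= f E f]
vfffffffEfffffff ⇒ vffffffffEffffffff   [E ::= f E f]
vffffffffEffffffff ⇒ vffffffffgffffffff   [E ::= g]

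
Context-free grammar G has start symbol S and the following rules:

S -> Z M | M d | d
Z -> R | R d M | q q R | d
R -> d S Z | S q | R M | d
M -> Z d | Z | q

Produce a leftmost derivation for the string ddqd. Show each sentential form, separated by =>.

S => Md   [S -> M d]
Md => Zd   [M -> Z]
Zd => Rd   [Z -> R]
Rd => Sqd   [R -> S q]
Sqd => Mdqd   [S -> M d]
Mdqd => Zdqd   [M -> Z]
Zdqd => ddqd   [Z -> d]

S => Md => Zd => Rd => Sqd => Mdqd => Zdqd => ddqd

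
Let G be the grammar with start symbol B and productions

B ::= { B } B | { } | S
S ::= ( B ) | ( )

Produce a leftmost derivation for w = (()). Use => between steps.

B => S => (B) => (S) => (())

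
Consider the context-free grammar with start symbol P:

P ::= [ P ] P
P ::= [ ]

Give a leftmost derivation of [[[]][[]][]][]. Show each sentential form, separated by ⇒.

P ⇒ [P]P ⇒ [[P]P]P ⇒ [[[]]P]P ⇒ [[[]][P]P]P ⇒ [[[]][[]]P]P ⇒ [[[]][[]][]]P ⇒ [[[]][[]][]][]

P ⇒ [P]P   [P ::= [ P ] P]
[P]P ⇒ [[P]P]P   [P ::= [ P ] P]
[[P]P]P ⇒ [[[]]P]P   [P ::= [ ]]
[[[]]P]P ⇒ [[[]][P]P]P   [P ::= [ P ] P]
[[[]][P]P]P ⇒ [[[]][[]]P]P   [P ::= [ ]]
[[[]][[]]P]P ⇒ [[[]][[]][]]P   [P ::= [ ]]
[[[]][[]][]]P ⇒ [[[]][[]][]][]   [P ::= [ ]]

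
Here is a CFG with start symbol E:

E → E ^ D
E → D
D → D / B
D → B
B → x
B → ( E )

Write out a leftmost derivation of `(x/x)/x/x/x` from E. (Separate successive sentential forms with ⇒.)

E ⇒ D   [E → D]
D ⇒ D/B   [D → D / B]
D/B ⇒ D/B/B   [D → D / B]
D/B/B ⇒ D/B/B/B   [D → D / B]
D/B/B/B ⇒ B/B/B/B   [D → B]
B/B/B/B ⇒ (E)/B/B/B   [B → ( E )]
(E)/B/B/B ⇒ (D)/B/B/B   [E → D]
(D)/B/B/B ⇒ (D/B)/B/B/B   [D → D / B]
(D/B)/B/B/B ⇒ (B/B)/B/B/B   [D → B]
(B/B)/B/B/B ⇒ (x/B)/B/B/B   [B → x]
(x/B)/B/B/B ⇒ (x/x)/B/B/B   [B → x]
(x/x)/B/B/B ⇒ (x/x)/x/B/B   [B → x]
(x/x)/x/B/B ⇒ (x/x)/x/x/B   [B → x]
(x/x)/x/x/B ⇒ (x/x)/x/x/x   [B → x]

E ⇒ D ⇒ D/B ⇒ D/B/B ⇒ D/B/B/B ⇒ B/B/B/B ⇒ (E)/B/B/B ⇒ (D)/B/B/B ⇒ (D/B)/B/B/B ⇒ (B/B)/B/B/B ⇒ (x/B)/B/B/B ⇒ (x/x)/B/B/B ⇒ (x/x)/x/B/B ⇒ (x/x)/x/x/B ⇒ (x/x)/x/x/x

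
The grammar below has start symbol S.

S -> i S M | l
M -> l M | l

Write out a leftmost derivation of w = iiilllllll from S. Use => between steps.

S => iSM => iiSMM => iiiSMMM => iiilMMM => iiillMMM => iiilllMMM => iiillllMM => iiilllllMM => iiillllllM => iiilllllll

S => iSM   [S -> i S M]
iSM => iiSMM   [S -> i S M]
iiSMM => iiiSMMM   [S -> i S M]
iiiSMMM => iiilMMM   [S -> l]
iiilMMM => iiillMMM   [M -> l M]
iiillMMM => iiilllMMM   [M -> l M]
iiilllMMM => iiillllMM   [M -> l]
iiillllMM => iiilllllMM   [M -> l M]
iiilllllMM => iiillllllM   [M -> l]
iiillllllM => iiilllllll   [M -> l]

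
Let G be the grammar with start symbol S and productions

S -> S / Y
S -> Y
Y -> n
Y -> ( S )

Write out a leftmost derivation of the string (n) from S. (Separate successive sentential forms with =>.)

S => Y => (S) => (Y) => (n)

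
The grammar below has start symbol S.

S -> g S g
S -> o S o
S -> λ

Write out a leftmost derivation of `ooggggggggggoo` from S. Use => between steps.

S => oSo => ooSoo => oogSgoo => ooggSggoo => oogggSgggoo => ooggggSggggoo => oogggggSgggggoo => ooggggggggggoo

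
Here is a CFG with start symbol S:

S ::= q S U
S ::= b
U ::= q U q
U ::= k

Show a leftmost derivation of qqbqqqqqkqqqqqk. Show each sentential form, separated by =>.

S=>qSU=>qqSUU=>qqbUU=>qqbqUqU=>qqbqqUqqU=>qqbqqqUqqqU=>qqbqqqqUqqqqU=>qqbqqqqqUqqqqqU=>qqbqqqqqkqqqqqU=>qqbqqqqqkqqqqqk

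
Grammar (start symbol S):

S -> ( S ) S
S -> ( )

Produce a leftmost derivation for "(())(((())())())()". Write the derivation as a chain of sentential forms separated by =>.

S => (S)S => (())S => (())(S)S => (())((S)S)S => (())(((S)S)S)S => (())(((())S)S)S => (())(((())())S)S => (())(((())())())S => (())(((())())())()

S => (S)S   [S -> ( S ) S]
(S)S => (())S   [S -> ( )]
(())S => (())(S)S   [S -> ( S ) S]
(())(S)S => (())((S)S)S   [S -> ( S ) S]
(())((S)S)S => (())(((S)S)S)S   [S -> ( S ) S]
(())(((S)S)S)S => (())(((())S)S)S   [S -> ( )]
(())(((())S)S)S => (())(((())())S)S   [S -> ( )]
(())(((())())S)S => (())(((())())())S   [S -> ( )]
(())(((())())())S => (())(((())())())()   [S -> ( )]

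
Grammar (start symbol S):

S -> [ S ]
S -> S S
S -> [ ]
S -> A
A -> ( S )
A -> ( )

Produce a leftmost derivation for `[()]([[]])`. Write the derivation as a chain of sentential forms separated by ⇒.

S ⇒ SS   [S -> S S]
SS ⇒ [S]S   [S -> [ S ]]
[S]S ⇒ [A]S   [S -> A]
[A]S ⇒ [()]S   [A -> ( )]
[()]S ⇒ [()]A   [S -> A]
[()]A ⇒ [()](S)   [A -> ( S )]
[()](S) ⇒ [()]([S])   [S -> [ S ]]
[()]([S]) ⇒ [()]([[]])   [S -> [ ]]

S ⇒ SS ⇒ [S]S ⇒ [A]S ⇒ [()]S ⇒ [()]A ⇒ [()](S) ⇒ [()]([S]) ⇒ [()]([[]])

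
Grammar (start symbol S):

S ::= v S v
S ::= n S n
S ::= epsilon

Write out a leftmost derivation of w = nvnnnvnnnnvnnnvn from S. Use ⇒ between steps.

S ⇒ nSn ⇒ nvSvn ⇒ nvnSnvn ⇒ nvnnSnnvn ⇒ nvnnnSnnnvn ⇒ nvnnnvSvnnnvn ⇒ nvnnnvnSnvnnnvn ⇒ nvnnnvnnSnnvnnnvn ⇒ nvnnnvnnnnvnnnvn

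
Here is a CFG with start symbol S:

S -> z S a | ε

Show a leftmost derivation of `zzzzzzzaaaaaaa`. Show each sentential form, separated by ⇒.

S ⇒ zSa ⇒ zzSaa ⇒ zzzSaaa ⇒ zzzzSaaaa ⇒ zzzzzSaaaaa ⇒ zzzzzzSaaaaaa ⇒ zzzzzzzSaaaaaaa ⇒ zzzzzzzaaaaaaa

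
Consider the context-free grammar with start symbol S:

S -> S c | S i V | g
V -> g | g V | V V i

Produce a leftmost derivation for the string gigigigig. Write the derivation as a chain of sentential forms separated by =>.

S => SiV => SiViV => SiViViV => SiViViViV => giViViViV => gigiViViV => gigigiViV => gigigigiV => gigigigig

S => SiV   [S -> S i V]
SiV => SiViV   [S -> S i V]
SiViV => SiViViV   [S -> S i V]
SiViViV => SiViViViV   [S -> S i V]
SiViViViV => giViViViV   [S -> g]
giViViViV => gigiViViV   [V -> g]
gigiViViV => gigigiViV   [V -> g]
gigigiViV => gigigigiV   [V -> g]
gigigigiV => gigigigig   [V -> g]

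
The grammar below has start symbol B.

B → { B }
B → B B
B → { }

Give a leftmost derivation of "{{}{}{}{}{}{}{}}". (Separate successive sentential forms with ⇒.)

B ⇒ {B}   [B → { B }]
{B} ⇒ {BB}   [B → B B]
{BB} ⇒ {BBB}   [B → B B]
{BBB} ⇒ {BBBB}   [B → B B]
{BBBB} ⇒ {{}BBB}   [B → { }]
{{}BBB} ⇒ {{}BBBB}   [B → B B]
{{}BBBB} ⇒ {{}BBBBB}   [B → B B]
{{}BBBBB} ⇒ {{}BBBBBB}   [B → B B]
{{}BBBBBB} ⇒ {{}{}BBBBB}   [B → { }]
{{}{}BBBBB} ⇒ {{}{}{}BBBB}   [B → { }]
{{}{}{}BBBB} ⇒ {{}{}{}{}BBB}   [B → { }]
{{}{}{}{}BBB} ⇒ {{}{}{}{}{}BB}   [B → { }]
{{}{}{}{}{}BB} ⇒ {{}{}{}{}{}{}B}   [B → { }]
{{}{}{}{}{}{}B} ⇒ {{}{}{}{}{}{}{}}   [B → { }]

B⇒{B}⇒{BB}⇒{BBB}⇒{BBBB}⇒{{}BBB}⇒{{}BBBB}⇒{{}BBBBB}⇒{{}BBBBBB}⇒{{}{}BBBBB}⇒{{}{}{}BBBB}⇒{{}{}{}{}BBB}⇒{{}{}{}{}{}BB}⇒{{}{}{}{}{}{}B}⇒{{}{}{}{}{}{}{}}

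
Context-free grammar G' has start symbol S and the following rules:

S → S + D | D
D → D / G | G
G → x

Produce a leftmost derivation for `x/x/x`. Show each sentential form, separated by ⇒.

S ⇒ D   [S → D]
D ⇒ D/G   [D → D / G]
D/G ⇒ D/G/G   [D → D / G]
D/G/G ⇒ G/G/G   [D → G]
G/G/G ⇒ x/G/G   [G → x]
x/G/G ⇒ x/x/G   [G → x]
x/x/G ⇒ x/x/x   [G → x]

S⇒D⇒D/G⇒D/G/G⇒G/G/G⇒x/G/G⇒x/x/G⇒x/x/x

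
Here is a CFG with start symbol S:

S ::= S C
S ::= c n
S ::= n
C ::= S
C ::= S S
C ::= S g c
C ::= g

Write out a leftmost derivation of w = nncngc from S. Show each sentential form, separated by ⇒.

S ⇒ SC ⇒ nC ⇒ nS ⇒ nSC ⇒ nnC ⇒ nnSgc ⇒ nncngc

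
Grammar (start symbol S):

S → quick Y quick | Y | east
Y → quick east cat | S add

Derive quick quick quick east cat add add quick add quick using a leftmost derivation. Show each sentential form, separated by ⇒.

S ⇒ quick Y quick ⇒ quick S add quick ⇒ quick quick Y quick add quick ⇒ quick quick S add quick add quick ⇒ quick quick Y add quick add quick ⇒ quick quick S add add quick add quick ⇒ quick quick Y add add quick add quick ⇒ quick quick quick east cat add add quick add quick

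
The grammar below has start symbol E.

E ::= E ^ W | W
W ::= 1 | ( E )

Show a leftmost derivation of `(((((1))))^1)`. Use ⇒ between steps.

E ⇒ W ⇒ (E) ⇒ (E^W) ⇒ (W^W) ⇒ ((E)^W) ⇒ ((W)^W) ⇒ (((E))^W) ⇒ (((W))^W) ⇒ ((((E)))^W) ⇒ ((((W)))^W) ⇒ (((((E))))^W) ⇒ (((((W))))^W) ⇒ (((((1))))^W) ⇒ (((((1))))^1)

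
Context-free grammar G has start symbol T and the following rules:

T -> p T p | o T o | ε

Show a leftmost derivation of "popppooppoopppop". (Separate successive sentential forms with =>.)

T => pTp => poTop => popTpop => poppTppop => popppTpppop => popppoTopppop => popppooToopppop => popppoopTpoopppop => popppooppoopppop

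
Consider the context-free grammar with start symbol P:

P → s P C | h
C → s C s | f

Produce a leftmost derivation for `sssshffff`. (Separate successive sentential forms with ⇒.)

P ⇒ sPC   [P → s P C]
sPC ⇒ ssPCC   [P → s P C]
ssPCC ⇒ sssPCCC   [P → s P C]
sssPCCC ⇒ ssssPCCCC   [P → s P C]
ssssPCCCC ⇒ sssshCCCC   [P → h]
sssshCCCC ⇒ sssshfCCC   [C → f]
sssshfCCC ⇒ sssshffCC   [C → f]
sssshffCC ⇒ sssshfffC   [C → f]
sssshfffC ⇒ sssshffff   [C → f]

P ⇒ sPC ⇒ ssPCC ⇒ sssPCCC ⇒ ssssPCCCC ⇒ sssshCCCC ⇒ sssshfCCC ⇒ sssshffCC ⇒ sssshfffC ⇒ sssshffff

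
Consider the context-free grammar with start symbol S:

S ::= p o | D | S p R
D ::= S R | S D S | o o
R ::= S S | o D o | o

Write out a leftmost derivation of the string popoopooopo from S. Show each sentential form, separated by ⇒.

S ⇒ D   [S ::= D]
D ⇒ SDS   [D ::= S D S]
SDS ⇒ SpRDS   [S ::= S p R]
SpRDS ⇒ popRDS   [S ::= p o]
popRDS ⇒ popSSDS   [R ::= S S]
popSSDS ⇒ popDSDS   [S ::= D]
popDSDS ⇒ popooSDS   [D ::= o o]
popooSDS ⇒ popoopoDS   [S ::= p o]
popoopoDS ⇒ popoopoooS   [D ::= o o]
popoopoooS ⇒ popoopooopo   [S ::= p o]

S ⇒ D ⇒ SDS ⇒ SpRDS ⇒ popRDS ⇒ popSSDS ⇒ popDSDS ⇒ popooSDS ⇒ popoopoDS ⇒ popoopoooS ⇒ popoopooopo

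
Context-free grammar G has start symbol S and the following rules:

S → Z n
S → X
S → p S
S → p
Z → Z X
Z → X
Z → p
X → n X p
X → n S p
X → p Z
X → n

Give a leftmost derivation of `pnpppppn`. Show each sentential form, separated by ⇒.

S ⇒ pS ⇒ pZn ⇒ pXn ⇒ pnSpn ⇒ pnpSpn ⇒ pnppSpn ⇒ pnpppSpn ⇒ pnpppppn

S ⇒ pS   [S → p S]
pS ⇒ pZn   [S → Z n]
pZn ⇒ pXn   [Z → X]
pXn ⇒ pnSpn   [X → n S p]
pnSpn ⇒ pnpSpn   [S → p S]
pnpSpn ⇒ pnppSpn   [S → p S]
pnppSpn ⇒ pnpppSpn   [S → p S]
pnpppSpn ⇒ pnpppppn   [S → p]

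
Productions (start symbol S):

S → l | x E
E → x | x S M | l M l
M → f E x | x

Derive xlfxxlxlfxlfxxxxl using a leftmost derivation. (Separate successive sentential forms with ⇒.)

S ⇒ xE ⇒ xlMl ⇒ xlfExl ⇒ xlfxSMxl ⇒ xlfxxEMxl ⇒ xlfxxlMlMxl ⇒ xlfxxlxlMxl ⇒ xlfxxlxlfExxl ⇒ xlfxxlxlfxSMxxl ⇒ xlfxxlxlfxlMxxl ⇒ xlfxxlxlfxlfExxxl ⇒ xlfxxlxlfxlfxxxxl

S ⇒ xE   [S → x E]
xE ⇒ xlMl   [E → l M l]
xlMl ⇒ xlfExl   [M → f E x]
xlfExl ⇒ xlfxSMxl   [E → x S M]
xlfxSMxl ⇒ xlfxxEMxl   [S → x E]
xlfxxEMxl ⇒ xlfxxlMlMxl   [E → l M l]
xlfxxlMlMxl ⇒ xlfxxlxlMxl   [M → x]
xlfxxlxlMxl ⇒ xlfxxlxlfExxl   [M → f E x]
xlfxxlxlfExxl ⇒ xlfxxlxlfxSMxxl   [E → x S M]
xlfxxlxlfxSMxxl ⇒ xlfxxlxlfxlMxxl   [S → l]
xlfxxlxlfxlMxxl ⇒ xlfxxlxlfxlfExxxl   [M → f E x]
xlfxxlxlfxlfExxxl ⇒ xlfxxlxlfxlfxxxxl   [E → x]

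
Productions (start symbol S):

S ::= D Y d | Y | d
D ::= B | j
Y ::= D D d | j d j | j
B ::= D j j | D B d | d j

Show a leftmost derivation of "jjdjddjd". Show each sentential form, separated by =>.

S => Y => DDd => BDd => DBdDd => jBdDd => jDBddDd => jjBddDd => jjdjddDd => jjdjddjd

S => Y   [S ::= Y]
Y => DDd   [Y ::= D D d]
DDd => BDd   [D ::= B]
BDd => DBdDd   [B ::= D B d]
DBdDd => jBdDd   [D ::= j]
jBdDd => jDBddDd   [B ::= D B d]
jDBddDd => jjBddDd   [D ::= j]
jjBddDd => jjdjddDd   [B ::= d j]
jjdjddDd => jjdjddjd   [D ::= j]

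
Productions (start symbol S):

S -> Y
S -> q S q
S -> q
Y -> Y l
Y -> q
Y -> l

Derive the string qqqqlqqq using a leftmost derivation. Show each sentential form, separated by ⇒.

S ⇒ qSq ⇒ qqSqq ⇒ qqqSqqq ⇒ qqqYqqq ⇒ qqqYlqqq ⇒ qqqqlqqq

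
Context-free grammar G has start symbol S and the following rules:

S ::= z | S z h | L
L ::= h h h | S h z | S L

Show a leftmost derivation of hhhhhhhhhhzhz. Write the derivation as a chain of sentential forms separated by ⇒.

S ⇒ L ⇒ Shz ⇒ Lhz ⇒ Shzhz ⇒ Lhzhz ⇒ SLhzhz ⇒ LLhzhz ⇒ SLLhzhz ⇒ LLLhzhz ⇒ hhhLLhzhz ⇒ hhhhhhLhzhz ⇒ hhhhhhhhhhzhz

S ⇒ L   [S ::= L]
L ⇒ Shz   [L ::= S h z]
Shz ⇒ Lhz   [S ::= L]
Lhz ⇒ Shzhz   [L ::= S h z]
Shzhz ⇒ Lhzhz   [S ::= L]
Lhzhz ⇒ SLhzhz   [L ::= S L]
SLhzhz ⇒ LLhzhz   [S ::= L]
LLhzhz ⇒ SLLhzhz   [L ::= S L]
SLLhzhz ⇒ LLLhzhz   [S ::= L]
LLLhzhz ⇒ hhhLLhzhz   [L ::= h h h]
hhhLLhzhz ⇒ hhhhhhLhzhz   [L ::= h h h]
hhhhhhLhzhz ⇒ hhhhhhhhhhzhz   [L ::= h h h]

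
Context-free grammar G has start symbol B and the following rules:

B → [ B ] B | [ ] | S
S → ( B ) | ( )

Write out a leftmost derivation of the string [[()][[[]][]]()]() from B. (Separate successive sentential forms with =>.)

B=>[B]B=>[[B]B]B=>[[S]B]B=>[[()]B]B=>[[()][B]B]B=>[[()][[B]B]B]B=>[[()][[[]]B]B]B=>[[()][[[]][]]B]B=>[[()][[[]][]]S]B=>[[()][[[]][]]()]B=>[[()][[[]][]]()]S=>[[()][[[]][]]()]()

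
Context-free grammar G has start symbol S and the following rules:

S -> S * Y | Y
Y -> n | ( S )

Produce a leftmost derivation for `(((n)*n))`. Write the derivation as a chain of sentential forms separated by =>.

S => Y   [S -> Y]
Y => (S)   [Y -> ( S )]
(S) => (Y)   [S -> Y]
(Y) => ((S))   [Y -> ( S )]
((S)) => ((S*Y))   [S -> S * Y]
((S*Y)) => ((Y*Y))   [S -> Y]
((Y*Y)) => (((S)*Y))   [Y -> ( S )]
(((S)*Y)) => (((Y)*Y))   [S -> Y]
(((Y)*Y)) => (((n)*Y))   [Y -> n]
(((n)*Y)) => (((n)*n))   [Y -> n]

S => Y => (S) => (Y) => ((S)) => ((S*Y)) => ((Y*Y)) => (((S)*Y)) => (((Y)*Y)) => (((n)*Y)) => (((n)*n))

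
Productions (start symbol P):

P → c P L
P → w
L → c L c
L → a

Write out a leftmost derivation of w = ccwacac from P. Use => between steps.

P=>cPL=>ccPLL=>ccwLL=>ccwaL=>ccwacLc=>ccwacac

P => cPL   [P → c P L]
cPL => ccPLL   [P → c P L]
ccPLL => ccwLL   [P → w]
ccwLL => ccwaL   [L → a]
ccwaL => ccwacLc   [L → c L c]
ccwacLc => ccwacac   [L → a]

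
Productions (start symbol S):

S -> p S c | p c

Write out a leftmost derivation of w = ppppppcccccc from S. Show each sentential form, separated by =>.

S => pSc   [S -> p S c]
pSc => ppScc   [S -> p S c]
ppScc => pppSccc   [S -> p S c]
pppSccc => ppppScccc   [S -> p S c]
ppppScccc => pppppSccccc   [S -> p S c]
pppppSccccc => ppppppcccccc   [S -> p c]

S=>pSc=>ppScc=>pppSccc=>ppppScccc=>pppppSccccc=>ppppppcccccc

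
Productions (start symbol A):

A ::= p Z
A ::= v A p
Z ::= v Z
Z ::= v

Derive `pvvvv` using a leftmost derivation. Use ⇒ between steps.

A ⇒ pZ ⇒ pvZ ⇒ pvvZ ⇒ pvvvZ ⇒ pvvvv

A ⇒ pZ   [A ::= p Z]
pZ ⇒ pvZ   [Z ::= v Z]
pvZ ⇒ pvvZ   [Z ::= v Z]
pvvZ ⇒ pvvvZ   [Z ::= v Z]
pvvvZ ⇒ pvvvv   [Z ::= v]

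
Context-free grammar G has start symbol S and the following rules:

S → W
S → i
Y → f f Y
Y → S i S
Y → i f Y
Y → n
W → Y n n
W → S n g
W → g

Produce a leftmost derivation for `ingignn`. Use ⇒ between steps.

S ⇒ W   [S → W]
W ⇒ Ynn   [W → Y n n]
Ynn ⇒ SiSnn   [Y → S i S]
SiSnn ⇒ WiSnn   [S → W]
WiSnn ⇒ SngiSnn   [W → S n g]
SngiSnn ⇒ ingiSnn   [S → i]
ingiSnn ⇒ ingiWnn   [S → W]
ingiWnn ⇒ ingignn   [W → g]

S⇒W⇒Ynn⇒SiSnn⇒WiSnn⇒SngiSnn⇒ingiSnn⇒ingiWnn⇒ingignn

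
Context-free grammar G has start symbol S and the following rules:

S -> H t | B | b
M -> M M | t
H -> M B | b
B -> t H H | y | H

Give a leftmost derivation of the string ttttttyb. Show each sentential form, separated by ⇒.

S⇒B⇒tHH⇒tMBH⇒tMMBH⇒tMMMBH⇒tMMMMBH⇒tMMMMMBH⇒ttMMMMBH⇒tttMMMBH⇒ttttMMBH⇒tttttMBH⇒ttttttBH⇒ttttttyH⇒ttttttyb

S ⇒ B   [S -> B]
B ⇒ tHH   [B -> t H H]
tHH ⇒ tMBH   [H -> M B]
tMBH ⇒ tMMBH   [M -> M M]
tMMBH ⇒ tMMMBH   [M -> M M]
tMMMBH ⇒ tMMMMBH   [M -> M M]
tMMMMBH ⇒ tMMMMMBH   [M -> M M]
tMMMMMBH ⇒ ttMMMMBH   [M -> t]
ttMMMMBH ⇒ tttMMMBH   [M -> t]
tttMMMBH ⇒ ttttMMBH   [M -> t]
ttttMMBH ⇒ tttttMBH   [M -> t]
tttttMBH ⇒ ttttttBH   [M -> t]
ttttttBH ⇒ ttttttyH   [B -> y]
ttttttyH ⇒ ttttttyb   [H -> b]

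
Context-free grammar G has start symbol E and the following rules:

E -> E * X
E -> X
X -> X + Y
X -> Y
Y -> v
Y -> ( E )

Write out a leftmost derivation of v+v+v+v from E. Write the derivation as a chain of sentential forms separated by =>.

E=>X=>X+Y=>X+Y+Y=>X+Y+Y+Y=>Y+Y+Y+Y=>v+Y+Y+Y=>v+v+Y+Y=>v+v+v+Y=>v+v+v+v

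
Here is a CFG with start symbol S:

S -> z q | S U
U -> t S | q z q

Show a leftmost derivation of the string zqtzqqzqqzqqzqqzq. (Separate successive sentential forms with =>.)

S => SU => SUU => zqUU => zqtSU => zqtSUU => zqtSUUU => zqtSUUUU => zqtzqUUUU => zqtzqqzqUUU => zqtzqqzqqzqUU => zqtzqqzqqzqqzqU => zqtzqqzqqzqqzqqzq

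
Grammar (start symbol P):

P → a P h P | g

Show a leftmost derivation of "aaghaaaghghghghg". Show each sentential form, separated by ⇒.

P⇒aPhP⇒aaPhPhP⇒aaghPhP⇒aaghaPhPhP⇒aaghaaPhPhPhP⇒aaghaaaPhPhPhPhP⇒aaghaaaghPhPhPhP⇒aaghaaaghghPhPhP⇒aaghaaaghghghPhP⇒aaghaaaghghghghP⇒aaghaaaghghghghg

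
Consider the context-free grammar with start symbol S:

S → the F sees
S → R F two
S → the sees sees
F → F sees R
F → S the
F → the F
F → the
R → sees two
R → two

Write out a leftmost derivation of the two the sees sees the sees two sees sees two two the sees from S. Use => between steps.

S => the F sees => the S the sees => the R F two the sees => the two F two the sees => the two F sees R two the sees => the two F sees R sees R two the sees => the two S the sees R sees R two the sees => the two the sees sees the sees R sees R two the sees => the two the sees sees the sees two sees R two the sees => the two the sees sees the sees two sees sees two two the sees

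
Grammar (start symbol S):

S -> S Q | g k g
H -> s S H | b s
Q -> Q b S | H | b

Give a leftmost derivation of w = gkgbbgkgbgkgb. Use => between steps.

S=>SQ=>SQQ=>gkgQQ=>gkgQbSQ=>gkgQbSbSQ=>gkgbbSbSQ=>gkgbbgkgbSQ=>gkgbbgkgbgkgQ=>gkgbbgkgbgkgb

S => SQ   [S -> S Q]
SQ => SQQ   [S -> S Q]
SQQ => gkgQQ   [S -> g k g]
gkgQQ => gkgQbSQ   [Q -> Q b S]
gkgQbSQ => gkgQbSbSQ   [Q -> Q b S]
gkgQbSbSQ => gkgbbSbSQ   [Q -> b]
gkgbbSbSQ => gkgbbgkgbSQ   [S -> g k g]
gkgbbgkgbSQ => gkgbbgkgbgkgQ   [S -> g k g]
gkgbbgkgbgkgQ => gkgbbgkgbgkgb   [Q -> b]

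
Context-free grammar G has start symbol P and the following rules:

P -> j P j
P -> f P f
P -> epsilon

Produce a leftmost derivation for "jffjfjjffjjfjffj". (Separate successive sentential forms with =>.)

P => jPj => jfPfj => jffPffj => jffjPjffj => jffjfPfjffj => jffjfjPjfjffj => jffjfjjPjjfjffj => jffjfjjfPfjjfjffj => jffjfjjffjjfjffj

P => jPj   [P -> j P j]
jPj => jfPfj   [P -> f P f]
jfPfj => jffPffj   [P -> f P f]
jffPffj => jffjPjffj   [P -> j P j]
jffjPjffj => jffjfPfjffj   [P -> f P f]
jffjfPfjffj => jffjfjPjfjffj   [P -> j P j]
jffjfjPjfjffj => jffjfjjPjjfjffj   [P -> j P j]
jffjfjjPjjfjffj => jffjfjjfPfjjfjffj   [P -> f P f]
jffjfjjfPfjjfjffj => jffjfjjffjjfjffj   [P -> epsilon]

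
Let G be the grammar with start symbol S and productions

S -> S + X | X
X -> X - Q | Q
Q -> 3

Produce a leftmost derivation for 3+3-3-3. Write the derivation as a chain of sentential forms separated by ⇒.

S ⇒ S+X   [S -> S + X]
S+X ⇒ X+X   [S -> X]
X+X ⇒ Q+X   [X -> Q]
Q+X ⇒ 3+X   [Q -> 3]
3+X ⇒ 3+X-Q   [X -> X - Q]
3+X-Q ⇒ 3+X-Q-Q   [X -> X - Q]
3+X-Q-Q ⇒ 3+Q-Q-Q   [X -> Q]
3+Q-Q-Q ⇒ 3+3-Q-Q   [Q -> 3]
3+3-Q-Q ⇒ 3+3-3-Q   [Q -> 3]
3+3-3-Q ⇒ 3+3-3-3   [Q -> 3]

S ⇒ S+X ⇒ X+X ⇒ Q+X ⇒ 3+X ⇒ 3+X-Q ⇒ 3+X-Q-Q ⇒ 3+Q-Q-Q ⇒ 3+3-Q-Q ⇒ 3+3-3-Q ⇒ 3+3-3-3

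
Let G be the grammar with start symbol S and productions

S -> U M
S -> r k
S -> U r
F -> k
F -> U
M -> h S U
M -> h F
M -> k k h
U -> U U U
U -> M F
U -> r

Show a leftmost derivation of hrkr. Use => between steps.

S=>Ur=>MFr=>hFFr=>hUFr=>hrFr=>hrkr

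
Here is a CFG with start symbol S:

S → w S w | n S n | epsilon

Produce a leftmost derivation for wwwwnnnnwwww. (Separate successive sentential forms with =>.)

S => wSw => wwSww => wwwSwww => wwwwSwwww => wwwwnSnwwww => wwwwnnSnnwwww => wwwwnnnnwwww

S => wSw   [S → w S w]
wSw => wwSww   [S → w S w]
wwSww => wwwSwww   [S → w S w]
wwwSwww => wwwwSwwww   [S → w S w]
wwwwSwwww => wwwwnSnwwww   [S → n S n]
wwwwnSnwwww => wwwwnnSnnwwww   [S → n S n]
wwwwnnSnnwwww => wwwwnnnnwwww   [S → epsilon]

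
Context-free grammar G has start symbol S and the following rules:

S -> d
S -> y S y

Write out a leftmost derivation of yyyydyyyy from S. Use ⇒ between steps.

S⇒ySy⇒yySyy⇒yyySyyy⇒yyyySyyyy⇒yyyydyyyy

S ⇒ ySy   [S -> y S y]
ySy ⇒ yySyy   [S -> y S y]
yySyy ⇒ yyySyyy   [S -> y S y]
yyySyyy ⇒ yyyySyyyy   [S -> y S y]
yyyySyyyy ⇒ yyyydyyyy   [S -> d]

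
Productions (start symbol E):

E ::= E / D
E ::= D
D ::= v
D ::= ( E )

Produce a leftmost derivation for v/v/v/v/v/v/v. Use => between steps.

E=>E/D=>E/D/D=>E/D/D/D=>E/D/D/D/D=>E/D/D/D/D/D=>E/D/D/D/D/D/D=>D/D/D/D/D/D/D=>v/D/D/D/D/D/D=>v/v/D/D/D/D/D=>v/v/v/D/D/D/D=>v/v/v/v/D/D/D=>v/v/v/v/v/D/D=>v/v/v/v/v/v/D=>v/v/v/v/v/v/v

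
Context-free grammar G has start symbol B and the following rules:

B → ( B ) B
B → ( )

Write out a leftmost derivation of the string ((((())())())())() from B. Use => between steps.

B => (B)B => ((B)B)B => (((B)B)B)B => ((((B)B)B)B)B => ((((())B)B)B)B => ((((())())B)B)B => ((((())())())B)B => ((((())())())())B => ((((())())())())()

B => (B)B   [B → ( B ) B]
(B)B => ((B)B)B   [B → ( B ) B]
((B)B)B => (((B)B)B)B   [B → ( B ) B]
(((B)B)B)B => ((((B)B)B)B)B   [B → ( B ) B]
((((B)B)B)B)B => ((((())B)B)B)B   [B → ( )]
((((())B)B)B)B => ((((())())B)B)B   [B → ( )]
((((())())B)B)B => ((((())())())B)B   [B → ( )]
((((())())())B)B => ((((())())())())B   [B → ( )]
((((())())())())B => ((((())())())())()   [B → ( )]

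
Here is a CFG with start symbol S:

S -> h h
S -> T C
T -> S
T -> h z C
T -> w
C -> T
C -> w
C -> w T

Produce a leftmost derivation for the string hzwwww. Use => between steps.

S => TC   [S -> T C]
TC => hzCC   [T -> h z C]
hzCC => hzwC   [C -> w]
hzwC => hzwT   [C -> T]
hzwT => hzwS   [T -> S]
hzwS => hzwTC   [S -> T C]
hzwTC => hzwwC   [T -> w]
hzwwC => hzwwwT   [C -> w T]
hzwwwT => hzwwww   [T -> w]

S=>TC=>hzCC=>hzwC=>hzwT=>hzwS=>hzwTC=>hzwwC=>hzwwwT=>hzwwww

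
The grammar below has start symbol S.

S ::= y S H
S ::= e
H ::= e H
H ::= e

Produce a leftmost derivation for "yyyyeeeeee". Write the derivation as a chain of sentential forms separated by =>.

S => ySH => yySHH => yyySHHH => yyyySHHHH => yyyyeHHHH => yyyyeeHHH => yyyyeeeHHH => yyyyeeeeHH => yyyyeeeeeH => yyyyeeeeee

S => ySH   [S ::= y S H]
ySH => yySHH   [S ::= y S H]
yySHH => yyySHHH   [S ::= y S H]
yyySHHH => yyyySHHHH   [S ::= y S H]
yyyySHHHH => yyyyeHHHH   [S ::= e]
yyyyeHHHH => yyyyeeHHH   [H ::= e]
yyyyeeHHH => yyyyeeeHHH   [H ::= e H]
yyyyeeeHHH => yyyyeeeeHH   [H ::= e]
yyyyeeeeHH => yyyyeeeeeH   [H ::= e]
yyyyeeeeeH => yyyyeeeeee   [H ::= e]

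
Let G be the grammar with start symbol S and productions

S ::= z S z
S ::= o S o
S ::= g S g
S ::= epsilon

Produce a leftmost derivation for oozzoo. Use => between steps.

S => oSo   [S ::= o S o]
oSo => ooSoo   [S ::= o S o]
ooSoo => oozSzoo   [S ::= z S z]
oozSzoo => oozzoo   [S ::= epsilon]

S=>oSo=>ooSoo=>oozSzoo=>oozzoo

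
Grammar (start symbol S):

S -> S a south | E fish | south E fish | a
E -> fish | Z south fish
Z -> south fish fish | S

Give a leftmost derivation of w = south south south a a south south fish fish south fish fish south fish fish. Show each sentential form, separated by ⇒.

S ⇒ south E fish ⇒ south Z south fish fish ⇒ south S south fish fish ⇒ south south E fish south fish fish ⇒ south south Z south fish fish south fish fish ⇒ south south S south fish fish south fish fish ⇒ south south south E fish south fish fish south fish fish ⇒ south south south Z south fish fish south fish fish south fish fish ⇒ south south south S south fish fish south fish fish south fish fish ⇒ south south south S a south south fish fish south fish fish south fish fish ⇒ south south south a a south south fish fish south fish fish south fish fish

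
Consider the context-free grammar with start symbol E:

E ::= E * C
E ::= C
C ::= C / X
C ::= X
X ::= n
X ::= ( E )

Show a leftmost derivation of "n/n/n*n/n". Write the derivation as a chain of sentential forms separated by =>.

E => E*C => C*C => C/X*C => C/X/X*C => X/X/X*C => n/X/X*C => n/n/X*C => n/n/n*C => n/n/n*C/X => n/n/n*X/X => n/n/n*n/X => n/n/n*n/n

E => E*C   [E ::= E * C]
E*C => C*C   [E ::= C]
C*C => C/X*C   [C ::= C / X]
C/X*C => C/X/X*C   [C ::= C / X]
C/X/X*C => X/X/X*C   [C ::= X]
X/X/X*C => n/X/X*C   [X ::= n]
n/X/X*C => n/n/X*C   [X ::= n]
n/n/X*C => n/n/n*C   [X ::= n]
n/n/n*C => n/n/n*C/X   [C ::= C / X]
n/n/n*C/X => n/n/n*X/X   [C ::= X]
n/n/n*X/X => n/n/n*n/X   [X ::= n]
n/n/n*n/X => n/n/n*n/n   [X ::= n]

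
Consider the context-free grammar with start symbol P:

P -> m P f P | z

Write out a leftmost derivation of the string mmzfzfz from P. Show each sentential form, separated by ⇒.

P ⇒ mPfP ⇒ mmPfPfP ⇒ mmzfPfP ⇒ mmzfzfP ⇒ mmzfzfz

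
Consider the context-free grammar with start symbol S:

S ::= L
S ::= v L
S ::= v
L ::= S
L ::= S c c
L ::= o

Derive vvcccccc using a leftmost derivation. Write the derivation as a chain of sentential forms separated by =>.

S => L => Scc => Lcc => Scccc => vLcccc => vScccccc => vvcccccc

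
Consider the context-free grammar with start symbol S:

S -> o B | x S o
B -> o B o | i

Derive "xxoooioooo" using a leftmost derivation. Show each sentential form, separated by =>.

S=>xSo=>xxSoo=>xxoBoo=>xxooBooo=>xxoooBoooo=>xxoooioooo

S => xSo   [S -> x S o]
xSo => xxSoo   [S -> x S o]
xxSoo => xxoBoo   [S -> o B]
xxoBoo => xxooBooo   [B -> o B o]
xxooBooo => xxoooBoooo   [B -> o B o]
xxoooBoooo => xxoooioooo   [B -> i]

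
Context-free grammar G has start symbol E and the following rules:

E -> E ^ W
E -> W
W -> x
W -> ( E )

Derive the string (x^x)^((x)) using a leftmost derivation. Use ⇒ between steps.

E ⇒ E^W ⇒ W^W ⇒ (E)^W ⇒ (E^W)^W ⇒ (W^W)^W ⇒ (x^W)^W ⇒ (x^x)^W ⇒ (x^x)^(E) ⇒ (x^x)^(W) ⇒ (x^x)^((E)) ⇒ (x^x)^((W)) ⇒ (x^x)^((x))

E ⇒ E^W   [E -> E ^ W]
E^W ⇒ W^W   [E -> W]
W^W ⇒ (E)^W   [W -> ( E )]
(E)^W ⇒ (E^W)^W   [E -> E ^ W]
(E^W)^W ⇒ (W^W)^W   [E -> W]
(W^W)^W ⇒ (x^W)^W   [W -> x]
(x^W)^W ⇒ (x^x)^W   [W -> x]
(x^x)^W ⇒ (x^x)^(E)   [W -> ( E )]
(x^x)^(E) ⇒ (x^x)^(W)   [E -> W]
(x^x)^(W) ⇒ (x^x)^((E))   [W -> ( E )]
(x^x)^((E)) ⇒ (x^x)^((W))   [E -> W]
(x^x)^((W)) ⇒ (x^x)^((x))   [W -> x]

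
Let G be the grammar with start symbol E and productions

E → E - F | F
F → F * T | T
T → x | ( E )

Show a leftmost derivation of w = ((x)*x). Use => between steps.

E => F   [E → F]
F => T   [F → T]
T => (E)   [T → ( E )]
(E) => (F)   [E → F]
(F) => (F*T)   [F → F * T]
(F*T) => (T*T)   [F → T]
(T*T) => ((E)*T)   [T → ( E )]
((E)*T) => ((F)*T)   [E → F]
((F)*T) => ((T)*T)   [F → T]
((T)*T) => ((x)*T)   [T → x]
((x)*T) => ((x)*x)   [T → x]

E=>F=>T=>(E)=>(F)=>(F*T)=>(T*T)=>((E)*T)=>((F)*T)=>((T)*T)=>((x)*T)=>((x)*x)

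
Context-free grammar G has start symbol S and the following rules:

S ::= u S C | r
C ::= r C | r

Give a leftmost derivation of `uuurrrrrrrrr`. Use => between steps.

S => uSC => uuSCC => uuuSCCC => uuurCCC => uuurrCCC => uuurrrCC => uuurrrrCC => uuurrrrrCC => uuurrrrrrCC => uuurrrrrrrCC => uuurrrrrrrrC => uuurrrrrrrrr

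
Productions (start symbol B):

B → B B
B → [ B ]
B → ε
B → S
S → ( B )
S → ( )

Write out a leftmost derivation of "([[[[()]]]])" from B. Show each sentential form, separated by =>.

B=>S=>(B)=>([B])=>([[B]])=>([[[B]]])=>([[[[B]]]])=>([[[[S]]]])=>([[[[()]]]])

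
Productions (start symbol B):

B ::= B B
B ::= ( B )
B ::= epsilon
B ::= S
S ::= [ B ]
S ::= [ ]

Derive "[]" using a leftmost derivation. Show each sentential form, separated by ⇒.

B ⇒ BB   [B ::= B B]
BB ⇒ BBB   [B ::= B B]
BBB ⇒ SBB   [B ::= S]
SBB ⇒ []BB   [S ::= [ ]]
[]BB ⇒ []B   [B ::= epsilon]
[]B ⇒ []   [B ::= epsilon]

B⇒BB⇒BBB⇒SBB⇒[]BB⇒[]B⇒[]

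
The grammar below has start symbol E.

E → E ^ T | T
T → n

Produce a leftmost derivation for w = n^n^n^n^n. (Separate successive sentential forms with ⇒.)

E ⇒ E^T   [E → E ^ T]
E^T ⇒ E^T^T   [E → E ^ T]
E^T^T ⇒ E^T^T^T   [E → E ^ T]
E^T^T^T ⇒ E^T^T^T^T   [E → E ^ T]
E^T^T^T^T ⇒ T^T^T^T^T   [E → T]
T^T^T^T^T ⇒ n^T^T^T^T   [T → n]
n^T^T^T^T ⇒ n^n^T^T^T   [T → n]
n^n^T^T^T ⇒ n^n^n^T^T   [T → n]
n^n^n^T^T ⇒ n^n^n^n^T   [T → n]
n^n^n^n^T ⇒ n^n^n^n^n   [T → n]

E ⇒ E^T ⇒ E^T^T ⇒ E^T^T^T ⇒ E^T^T^T^T ⇒ T^T^T^T^T ⇒ n^T^T^T^T ⇒ n^n^T^T^T ⇒ n^n^n^T^T ⇒ n^n^n^n^T ⇒ n^n^n^n^n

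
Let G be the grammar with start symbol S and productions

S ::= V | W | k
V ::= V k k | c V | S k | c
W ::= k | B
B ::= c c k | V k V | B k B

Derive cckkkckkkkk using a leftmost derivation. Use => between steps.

S=>V=>Vkk=>Vkkkk=>Skkkkk=>Wkkkkk=>Bkkkkk=>VkVkkkkk=>SkkVkkkkk=>WkkVkkkkk=>BkkVkkkkk=>cckkkVkkkkk=>cckkkckkkkk

S => V   [S ::= V]
V => Vkk   [V ::= V k k]
Vkk => Vkkkk   [V ::= V k k]
Vkkkk => Skkkkk   [V ::= S k]
Skkkkk => Wkkkkk   [S ::= W]
Wkkkkk => Bkkkkk   [W ::= B]
Bkkkkk => VkVkkkkk   [B ::= V k V]
VkVkkkkk => SkkVkkkkk   [V ::= S k]
SkkVkkkkk => WkkVkkkkk   [S ::= W]
WkkVkkkkk => BkkVkkkkk   [W ::= B]
BkkVkkkkk => cckkkVkkkkk   [B ::= c c k]
cckkkVkkkkk => cckkkckkkkk   [V ::= c]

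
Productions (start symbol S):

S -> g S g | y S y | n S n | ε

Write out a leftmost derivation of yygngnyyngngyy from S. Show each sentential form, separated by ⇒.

S ⇒ ySy ⇒ yySyy ⇒ yygSgyy ⇒ yygnSngyy ⇒ yygngSgngyy ⇒ yygngnSngngyy ⇒ yygngnySyngngyy ⇒ yygngnyyngngyy

S ⇒ ySy   [S -> y S y]
ySy ⇒ yySyy   [S -> y S y]
yySyy ⇒ yygSgyy   [S -> g S g]
yygSgyy ⇒ yygnSngyy   [S -> n S n]
yygnSngyy ⇒ yygngSgngyy   [S -> g S g]
yygngSgngyy ⇒ yygngnSngngyy   [S -> n S n]
yygngnSngngyy ⇒ yygngnySyngngyy   [S -> y S y]
yygngnySyngngyy ⇒ yygngnyyngngyy   [S -> ε]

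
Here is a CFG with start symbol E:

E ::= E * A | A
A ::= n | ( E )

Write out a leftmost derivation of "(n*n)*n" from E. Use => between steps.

E => E*A   [E ::= E * A]
E*A => A*A   [E ::= A]
A*A => (E)*A   [A ::= ( E )]
(E)*A => (E*A)*A   [E ::= E * A]
(E*A)*A => (A*A)*A   [E ::= A]
(A*A)*A => (n*A)*A   [A ::= n]
(n*A)*A => (n*n)*A   [A ::= n]
(n*n)*A => (n*n)*n   [A ::= n]

E => E*A => A*A => (E)*A => (E*A)*A => (A*A)*A => (n*A)*A => (n*n)*A => (n*n)*n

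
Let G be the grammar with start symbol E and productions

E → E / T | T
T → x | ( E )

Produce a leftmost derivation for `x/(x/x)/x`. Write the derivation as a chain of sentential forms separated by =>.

E => E/T => E/T/T => T/T/T => x/T/T => x/(E)/T => x/(E/T)/T => x/(T/T)/T => x/(x/T)/T => x/(x/x)/T => x/(x/x)/x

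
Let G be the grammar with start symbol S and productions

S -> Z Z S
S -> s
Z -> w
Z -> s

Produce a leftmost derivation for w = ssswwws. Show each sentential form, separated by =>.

S => ZZS => sZS => ssS => ssZZS => sssZS => ssswS => ssswZZS => ssswwZS => ssswwwS => ssswwws

S => ZZS   [S -> Z Z S]
ZZS => sZS   [Z -> s]
sZS => ssS   [Z -> s]
ssS => ssZZS   [S -> Z Z S]
ssZZS => sssZS   [Z -> s]
sssZS => ssswS   [Z -> w]
ssswS => ssswZZS   [S -> Z Z S]
ssswZZS => ssswwZS   [Z -> w]
ssswwZS => ssswwwS   [Z -> w]
ssswwwS => ssswwws   [S -> s]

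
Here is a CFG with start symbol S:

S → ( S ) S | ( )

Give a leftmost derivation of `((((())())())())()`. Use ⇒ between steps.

S⇒(S)S⇒((S)S)S⇒(((S)S)S)S⇒((((S)S)S)S)S⇒((((())S)S)S)S⇒((((())())S)S)S⇒((((())())())S)S⇒((((())())())())S⇒((((())())())())()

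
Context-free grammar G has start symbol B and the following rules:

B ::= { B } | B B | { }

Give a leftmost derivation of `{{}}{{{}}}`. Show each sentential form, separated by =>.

B => BB => {B}B => {{}}B => {{}}{B} => {{}}{{B}} => {{}}{{{}}}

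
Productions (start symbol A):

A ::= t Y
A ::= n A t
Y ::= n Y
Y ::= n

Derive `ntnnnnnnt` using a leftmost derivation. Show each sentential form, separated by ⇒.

A ⇒ nAt ⇒ ntYt ⇒ ntnYt ⇒ ntnnYt ⇒ ntnnnYt ⇒ ntnnnnYt ⇒ ntnnnnnYt ⇒ ntnnnnnnt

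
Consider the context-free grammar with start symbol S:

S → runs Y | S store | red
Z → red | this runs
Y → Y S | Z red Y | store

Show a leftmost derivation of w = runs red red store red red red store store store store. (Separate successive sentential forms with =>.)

S => S store   [S → S store]
S store => S store store   [S → S store]
S store store => S store store store   [S → S store]
S store store store => S store store store store   [S → S store]
S store store store store => runs Y store store store store   [S → runs Y]
runs Y store store store store => runs Y S store store store store   [Y → Y S]
runs Y S store store store store => runs Z red Y S store store store store   [Y → Z red Y]
runs Z red Y S store store store store => runs red red Y S store store store store   [Z → red]
runs red red Y S store store store store => runs red red Y S S store store store store   [Y → Y S]
runs red red Y S S store store store store => runs red red Y S S S store store store store   [Y → Y S]
runs red red Y S S S store store store store => runs red red store S S S store store store store   [Y → store]
runs red red store S S S store store store store => runs red red store red S S store store store store   [S → red]
runs red red store red S S store store store store => runs red red store red red S store store store store   [S → red]
runs red red store red red S store store store store => runs red red store red red red store store store store   [S → red]

S => S store => S store store => S store store store => S store store store store => runs Y store store store store => runs Y S store store store store => runs Z red Y S store store store store => runs red red Y S store store store store => runs red red Y S S store store store store => runs red red Y S S S store store store store => runs red red store S S S store store store store => runs red red store red S S store store store store => runs red red store red red S store store store store => runs red red store red red red store store store store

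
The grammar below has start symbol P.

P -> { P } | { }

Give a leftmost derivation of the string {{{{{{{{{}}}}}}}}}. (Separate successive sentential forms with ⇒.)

P ⇒ {P} ⇒ {{P}} ⇒ {{{P}}} ⇒ {{{{P}}}} ⇒ {{{{{P}}}}} ⇒ {{{{{{P}}}}}} ⇒ {{{{{{{P}}}}}}} ⇒ {{{{{{{{P}}}}}}}} ⇒ {{{{{{{{{}}}}}}}}}

P ⇒ {P}   [P -> { P }]
{P} ⇒ {{P}}   [P -> { P }]
{{P}} ⇒ {{{P}}}   [P -> { P }]
{{{P}}} ⇒ {{{{P}}}}   [P -> { P }]
{{{{P}}}} ⇒ {{{{{P}}}}}   [P -> { P }]
{{{{{P}}}}} ⇒ {{{{{{P}}}}}}   [P -> { P }]
{{{{{{P}}}}}} ⇒ {{{{{{{P}}}}}}}   [P -> { P }]
{{{{{{{P}}}}}}} ⇒ {{{{{{{{P}}}}}}}}   [P -> { P }]
{{{{{{{{P}}}}}}}} ⇒ {{{{{{{{{}}}}}}}}}   [P -> { }]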